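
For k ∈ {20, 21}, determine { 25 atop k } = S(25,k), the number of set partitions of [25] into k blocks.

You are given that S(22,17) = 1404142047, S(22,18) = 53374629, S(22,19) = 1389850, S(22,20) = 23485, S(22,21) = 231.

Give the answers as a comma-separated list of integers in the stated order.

r23: T_23,18=18×53374629+1404142047=2364885369; T_23,19=19×1389850+53374629=79781779; T_23,20=20×23485+1389850=1859550; T_23,21=21×231+23485=28336
r24: T_24,19=19×79781779+2364885369=3880739170; T_24,20=20×1859550+79781779=116972779; T_24,21=21×28336+1859550=2454606
r25: T_25,20=20×116972779+3880739170=6220194750; T_25,21=21×2454606+116972779=168519505
Read S(25,20) = 6220194750, S(25,21) = 168519505.

6220194750, 168519505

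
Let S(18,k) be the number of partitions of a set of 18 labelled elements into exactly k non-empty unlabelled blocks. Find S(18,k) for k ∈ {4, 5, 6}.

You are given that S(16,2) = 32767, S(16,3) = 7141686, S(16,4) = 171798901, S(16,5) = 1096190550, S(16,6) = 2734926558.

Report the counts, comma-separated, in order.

@17  (17,3):7141686·3+32767→21457825, (17,4):171798901·4+7141686→694337290, (17,5):1096190550·5+171798901→5652751651, (17,6):2734926558·6+1096190550→17505749898
@18  (18,4):694337290·4+21457825→2798806985, (18,5):5652751651·5+694337290→28958095545, (18,6):17505749898·6+5652751651→110687251039
Read S(18,4) = 2798806985, S(18,5) = 28958095545, S(18,6) = 110687251039.

2798806985, 28958095545, 110687251039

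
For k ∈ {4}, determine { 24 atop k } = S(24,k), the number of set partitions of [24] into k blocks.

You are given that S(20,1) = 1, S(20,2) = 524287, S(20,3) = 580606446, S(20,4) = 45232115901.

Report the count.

11681056634501

i=21: T(21,1)=0+1·1=1 | T(21,2)=1+2·524287=1048575 | T(21,3)=524287+3·580606446=1742343625 | T(21,4)=580606446+4·45232115901=181509070050
i=22: T(22,2)=1+2·1048575=2097151 | T(22,3)=1048575+3·1742343625=5228079450 | T(22,4)=1742343625+4·181509070050=727778623825
i=23: T(23,3)=2097151+3·5228079450=15686335501 | T(23,4)=5228079450+4·727778623825=2916342574750
i=24: T(24,4)=15686335501+4·2916342574750=11681056634501
Read S(24,4) = 11681056634501.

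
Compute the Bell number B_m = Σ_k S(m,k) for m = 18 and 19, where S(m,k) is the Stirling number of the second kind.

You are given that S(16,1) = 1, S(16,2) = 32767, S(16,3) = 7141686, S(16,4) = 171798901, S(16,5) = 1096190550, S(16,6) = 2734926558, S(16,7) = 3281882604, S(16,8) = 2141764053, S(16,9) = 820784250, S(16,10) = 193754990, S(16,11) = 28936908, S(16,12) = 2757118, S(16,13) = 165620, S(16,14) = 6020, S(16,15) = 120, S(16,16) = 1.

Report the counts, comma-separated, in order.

682076806159, 5832742205057

[17] T[17,1]:1*1+0=1 · T[17,2]:2*32767+1=65535 · T[17,3]:3*7141686+32767=21457825 · T[17,4]:4*171798901+7141686=694337290 · T[17,5]:5*1096190550+171798901=5652751651 · T[17,6]:6*2734926558+1096190550=17505749898 · T[17,7]:7*3281882604+2734926558=25708104786 · T[17,8]:8*2141764053+3281882604=20415995028 · T[17,9]:9*820784250+2141764053=9528822303 · T[17,10]:10*193754990+820784250=2758334150 · T[17,11]:11*28936908+193754990=512060978 · T[17,12]:12*2757118+28936908=62022324 · T[17,13]:13*165620+2757118=4910178 · T[17,14]:14*6020+165620=249900 · T[17,15]:15*120+6020=7820 · T[17,16]:16*1+120=136 · T[17,17]:17*0+1=1
[18] T[18,1]:1*1+0=1 · T[18,2]:2*65535+1=131071 · T[18,3]:3*21457825+65535=64439010 · T[18,4]:4*694337290+21457825=2798806985 · T[18,5]:5*5652751651+694337290=28958095545 · T[18,6]:6*17505749898+5652751651=110687251039 · T[18,7]:7*25708104786+17505749898=197462483400 · T[18,8]:8*20415995028+25708104786=189036065010 · T[18,9]:9*9528822303+20415995028=106175395755 · T[18,10]:10*2758334150+9528822303=37112163803 · T[18,11]:11*512060978+2758334150=8391004908 · T[18,12]:12*62022324+512060978=1256328866 · T[18,13]:13*4910178+62022324=125854638 · T[18,14]:14*249900+4910178=8408778 · T[18,15]:15*7820+249900=367200 · T[18,16]:16*136+7820=9996 · T[18,17]:17*1+136=153 · T[18,18]:18*0+1=1
[19] T[19,1]:1*1+0=1 · T[19,2]:2*131071+1=262143 · T[19,3]:3*64439010+131071=193448101 · T[19,4]:4*2798806985+64439010=11259666950 · T[19,5]:5*28958095545+2798806985=147589284710 · T[19,6]:6*110687251039+28958095545=693081601779 · T[19,7]:7*197462483400+110687251039=1492924634839 · T[19,8]:8*189036065010+197462483400=1709751003480 · T[19,9]:9*106175395755+189036065010=1144614626805 · T[19,10]:10*37112163803+106175395755=477297033785 · T[19,11]:11*8391004908+37112163803=129413217791 · T[19,12]:12*1256328866+8391004908=23466951300 · T[19,13]:13*125854638+1256328866=2892439160 · T[19,14]:14*8408778+125854638=243577530 · T[19,15]:15*367200+8408778=13916778 · T[19,16]:16*9996+367200=527136 · T[19,17]:17*153+9996=12597 · T[19,18]:18*1+153=171 · T[19,19]:19*0+1=1
B_18 = ΣS(18,k) = 1+131071+64439010+2798806985+28958095545+110687251039+197462483400+189036065010+106175395755+37112163803+8391004908+1256328866+125854638+8408778+367200+9996+153+1 = 682076806159
B_19 = ΣS(19,k) = 1+262143+193448101+11259666950+147589284710+693081601779+1492924634839+1709751003480+1144614626805+477297033785+129413217791+23466951300+2892439160+243577530+13916778+527136+12597+171+1 = 5832742205057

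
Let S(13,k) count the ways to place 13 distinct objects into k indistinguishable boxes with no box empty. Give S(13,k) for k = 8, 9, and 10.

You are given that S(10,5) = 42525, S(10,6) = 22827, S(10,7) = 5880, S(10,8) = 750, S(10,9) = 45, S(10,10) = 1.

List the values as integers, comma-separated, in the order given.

1899612, 359502, 39325

@11  (11,6):22827·6+42525→179487, (11,7):5880·7+22827→63987, (11,8):750·8+5880→11880, (11,9):45·9+750→1155, (11,10):1·10+45→55
@12  (12,7):63987·7+179487→627396, (12,8):11880·8+63987→159027, (12,9):1155·9+11880→22275, (12,10):55·10+1155→1705
@13  (13,8):159027·8+627396→1899612, (13,9):22275·9+159027→359502, (13,10):1705·10+22275→39325
Read S(13,8) = 1899612, S(13,9) = 359502, S(13,10) = 39325.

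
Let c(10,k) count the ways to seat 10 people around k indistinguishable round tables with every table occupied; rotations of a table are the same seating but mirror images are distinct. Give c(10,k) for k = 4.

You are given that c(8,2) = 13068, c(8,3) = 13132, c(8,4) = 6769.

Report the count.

723680

r9: T_9,3=8×13132+13068=118124; T_9,4=8×6769+13132=67284
r10: T_10,4=9×67284+118124=723680
Read c(10,4) = 723680.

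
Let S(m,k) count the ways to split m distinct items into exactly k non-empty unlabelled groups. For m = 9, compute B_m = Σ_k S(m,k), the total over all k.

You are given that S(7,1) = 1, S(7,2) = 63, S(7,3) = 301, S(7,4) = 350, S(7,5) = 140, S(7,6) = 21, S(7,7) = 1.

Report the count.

i=8: T(8,1)=0+1·1=1 | T(8,2)=1+2·63=127 | T(8,3)=63+3·301=966 | T(8,4)=301+4·350=1701 | T(8,5)=350+5·140=1050 | T(8,6)=140+6·21=266 | T(8,7)=21+7·1=28 | T(8,8)=1+8·0=1
i=9: T(9,1)=0+1·1=1 | T(9,2)=1+2·127=255 | T(9,3)=127+3·966=3025 | T(9,4)=966+4·1701=7770 | T(9,5)=1701+5·1050=6951 | T(9,6)=1050+6·266=2646 | T(9,7)=266+7·28=462 | T(9,8)=28+8·1=36 | T(9,9)=1+9·0=1
B_9 = ΣS(9,k) = 1+255+3025+7770+6951+2646+462+36+1 = 21147

21147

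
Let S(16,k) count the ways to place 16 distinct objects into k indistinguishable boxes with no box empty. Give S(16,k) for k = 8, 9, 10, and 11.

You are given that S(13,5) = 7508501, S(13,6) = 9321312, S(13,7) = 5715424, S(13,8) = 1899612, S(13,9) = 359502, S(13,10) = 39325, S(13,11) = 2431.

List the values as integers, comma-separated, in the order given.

i=14: T(14,6)=7508501+6·9321312=63436373 | T(14,7)=9321312+7·5715424=49329280 | T(14,8)=5715424+8·1899612=20912320 | T(14,9)=1899612+9·359502=5135130 | T(14,10)=359502+10·39325=752752 | T(14,11)=39325+11·2431=66066
i=15: T(15,7)=63436373+7·49329280=408741333 | T(15,8)=49329280+8·20912320=216627840 | T(15,9)=20912320+9·5135130=67128490 | T(15,10)=5135130+10·752752=12662650 | T(15,11)=752752+11·66066=1479478
i=16: T(16,8)=408741333+8·216627840=2141764053 | T(16,9)=216627840+9·67128490=820784250 | T(16,10)=67128490+10·12662650=193754990 | T(16,11)=12662650+11·1479478=28936908
Read S(16,8) = 2141764053, S(16,9) = 820784250, S(16,10) = 193754990, S(16,11) = 28936908.

2141764053, 820784250, 193754990, 28936908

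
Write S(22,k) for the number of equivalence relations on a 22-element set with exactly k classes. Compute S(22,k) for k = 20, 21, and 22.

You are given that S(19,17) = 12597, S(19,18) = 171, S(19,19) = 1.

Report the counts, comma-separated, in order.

@20  (20,18):171·18+12597→15675, (20,19):1·19+171→190, (20,20):0·20+1→1
@21  (21,19):190·19+15675→19285, (21,20):1·20+190→210, (21,21):0·21+1→1
@22  (22,20):210·20+19285→23485, (22,21):1·21+210→231, (22,22):0·22+1→1
Read S(22,20) = 23485, S(22,21) = 231, S(22,22) = 1.

23485, 231, 1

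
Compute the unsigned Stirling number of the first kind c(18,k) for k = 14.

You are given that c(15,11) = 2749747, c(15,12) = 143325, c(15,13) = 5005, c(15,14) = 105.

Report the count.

13896582

row 16: T[16][12]=15·143325+2749747=4899622  T[16][13]=15·5005+143325=218400  T[16][14]=15·105+5005=6580
row 17: T[17][13]=16·218400+4899622=8394022  T[17][14]=16·6580+218400=323680
row 18: T[18][14]=17·323680+8394022=13896582
Read c(18,14) = 13896582.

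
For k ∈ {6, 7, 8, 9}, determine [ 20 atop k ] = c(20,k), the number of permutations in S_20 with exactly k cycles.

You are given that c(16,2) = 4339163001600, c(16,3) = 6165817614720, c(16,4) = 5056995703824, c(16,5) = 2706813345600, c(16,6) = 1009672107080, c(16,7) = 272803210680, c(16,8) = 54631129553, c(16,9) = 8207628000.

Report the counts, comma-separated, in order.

161429736530118960, 52260903362512720, 12953636989943896, 2503858755467550

[17] T[17,3]:16*6165817614720+4339163001600=102992244837120 · T[17,4]:16*5056995703824+6165817614720=87077748875904 · T[17,5]:16*2706813345600+5056995703824=48366009233424 · T[17,6]:16*1009672107080+2706813345600=18861567058880 · T[17,7]:16*272803210680+1009672107080=5374523477960 · T[17,8]:16*54631129553+272803210680=1146901283528 · T[17,9]:16*8207628000+54631129553=185953177553
[18] T[18,4]:17*87077748875904+102992244837120=1583313975727488 · T[18,5]:17*48366009233424+87077748875904=909299905844112 · T[18,6]:17*18861567058880+48366009233424=369012649234384 · T[18,7]:17*5374523477960+18861567058880=110228466184200 · T[18,8]:17*1146901283528+5374523477960=24871845297936 · T[18,9]:17*185953177553+1146901283528=4308105301929
[19] T[19,5]:18*909299905844112+1583313975727488=17950712280921504 · T[19,6]:18*369012649234384+909299905844112=7551527592063024 · T[19,7]:18*110228466184200+369012649234384=2353125040549984 · T[19,8]:18*24871845297936+110228466184200=557921681547048 · T[19,9]:18*4308105301929+24871845297936=102417740732658
[20] T[20,6]:19*7551527592063024+17950712280921504=161429736530118960 · T[20,7]:19*2353125040549984+7551527592063024=52260903362512720 · T[20,8]:19*557921681547048+2353125040549984=12953636989943896 · T[20,9]:19*102417740732658+557921681547048=2503858755467550
Read c(20,6) = 161429736530118960, c(20,7) = 52260903362512720, c(20,8) = 12953636989943896, c(20,9) = 2503858755467550.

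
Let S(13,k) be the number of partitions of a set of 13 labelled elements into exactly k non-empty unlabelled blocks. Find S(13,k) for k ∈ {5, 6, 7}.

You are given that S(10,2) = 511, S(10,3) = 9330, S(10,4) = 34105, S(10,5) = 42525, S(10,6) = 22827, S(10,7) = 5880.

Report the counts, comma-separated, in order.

row 11: T[11][3]=3·9330+511=28501  T[11][4]=4·34105+9330=145750  T[11][5]=5·42525+34105=246730  T[11][6]=6·22827+42525=179487  T[11][7]=7·5880+22827=63987
row 12: T[12][4]=4·145750+28501=611501  T[12][5]=5·246730+145750=1379400  T[12][6]=6·179487+246730=1323652  T[12][7]=7·63987+179487=627396
row 13: T[13][5]=5·1379400+611501=7508501  T[13][6]=6·1323652+1379400=9321312  T[13][7]=7·627396+1323652=5715424
Read S(13,5) = 7508501, S(13,6) = 9321312, S(13,7) = 5715424.

7508501, 9321312, 5715424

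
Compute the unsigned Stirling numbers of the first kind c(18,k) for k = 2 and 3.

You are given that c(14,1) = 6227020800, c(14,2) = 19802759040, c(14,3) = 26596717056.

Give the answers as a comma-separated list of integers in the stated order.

row 15: T[15][1]=14·6227020800+0=87178291200  T[15][2]=14·19802759040+6227020800=283465647360  T[15][3]=14·26596717056+19802759040=392156797824
row 16: T[16][1]=15·87178291200+0=1307674368000  T[16][2]=15·283465647360+87178291200=4339163001600  T[16][3]=15·392156797824+283465647360=6165817614720
row 17: T[17][1]=16·1307674368000+0=20922789888000  T[17][2]=16·4339163001600+1307674368000=70734282393600  T[17][3]=16·6165817614720+4339163001600=102992244837120
row 18: T[18][2]=17·70734282393600+20922789888000=1223405590579200  T[18][3]=17·102992244837120+70734282393600=1821602444624640
Read c(18,2) = 1223405590579200, c(18,3) = 1821602444624640.

1223405590579200, 1821602444624640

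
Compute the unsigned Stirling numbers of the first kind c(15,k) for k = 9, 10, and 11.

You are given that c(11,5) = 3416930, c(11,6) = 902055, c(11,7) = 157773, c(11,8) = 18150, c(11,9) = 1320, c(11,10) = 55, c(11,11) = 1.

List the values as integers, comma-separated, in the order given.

368411615, 37312275, 2749747

i=12: T(12,6)=3416930+11·902055=13339535 | T(12,7)=902055+11·157773=2637558 | T(12,8)=157773+11·18150=357423 | T(12,9)=18150+11·1320=32670 | T(12,10)=1320+11·55=1925 | T(12,11)=55+11·1=66
i=13: T(13,7)=13339535+12·2637558=44990231 | T(13,8)=2637558+12·357423=6926634 | T(13,9)=357423+12·32670=749463 | T(13,10)=32670+12·1925=55770 | T(13,11)=1925+12·66=2717
i=14: T(14,8)=44990231+13·6926634=135036473 | T(14,9)=6926634+13·749463=16669653 | T(14,10)=749463+13·55770=1474473 | T(14,11)=55770+13·2717=91091
i=15: T(15,9)=135036473+14·16669653=368411615 | T(15,10)=16669653+14·1474473=37312275 | T(15,11)=1474473+14·91091=2749747
Read c(15,9) = 368411615, c(15,10) = 37312275, c(15,11) = 2749747.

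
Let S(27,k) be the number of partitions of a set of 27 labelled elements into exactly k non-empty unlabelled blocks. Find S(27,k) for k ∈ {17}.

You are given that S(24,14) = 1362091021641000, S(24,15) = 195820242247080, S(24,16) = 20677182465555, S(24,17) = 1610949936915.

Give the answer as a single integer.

row 25: T[25][15]=15·195820242247080+1362091021641000=4299394655347200  T[25][16]=16·20677182465555+195820242247080=526655161695960  T[25][17]=17·1610949936915+20677182465555=48063331393110
row 26: T[26][16]=16·526655161695960+4299394655347200=12725877242482560  T[26][17]=17·48063331393110+526655161695960=1343731795378830
row 27: T[27][17]=17·1343731795378830+12725877242482560=35569317763922670
Read S(27,17) = 35569317763922670.

35569317763922670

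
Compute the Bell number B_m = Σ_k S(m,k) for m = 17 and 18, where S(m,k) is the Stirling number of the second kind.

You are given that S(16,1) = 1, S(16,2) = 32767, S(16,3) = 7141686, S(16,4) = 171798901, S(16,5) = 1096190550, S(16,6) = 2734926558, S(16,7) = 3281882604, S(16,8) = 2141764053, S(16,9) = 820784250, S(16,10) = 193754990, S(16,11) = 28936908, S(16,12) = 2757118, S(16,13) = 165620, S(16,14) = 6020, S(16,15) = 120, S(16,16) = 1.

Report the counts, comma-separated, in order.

i=17: T(17,1)=0+1·1=1 | T(17,2)=1+2·32767=65535 | T(17,3)=32767+3·7141686=21457825 | T(17,4)=7141686+4·171798901=694337290 | T(17,5)=171798901+5·1096190550=5652751651 | T(17,6)=1096190550+6·2734926558=17505749898 | T(17,7)=2734926558+7·3281882604=25708104786 | T(17,8)=3281882604+8·2141764053=20415995028 | T(17,9)=2141764053+9·820784250=9528822303 | T(17,10)=820784250+10·193754990=2758334150 | T(17,11)=193754990+11·28936908=512060978 | T(17,12)=28936908+12·2757118=62022324 | T(17,13)=2757118+13·165620=4910178 | T(17,14)=165620+14·6020=249900 | T(17,15)=6020+15·120=7820 | T(17,16)=120+16·1=136 | T(17,17)=1+17·0=1
i=18: T(18,1)=0+1·1=1 | T(18,2)=1+2·65535=131071 | T(18,3)=65535+3·21457825=64439010 | T(18,4)=21457825+4·694337290=2798806985 | T(18,5)=694337290+5·5652751651=28958095545 | T(18,6)=5652751651+6·17505749898=110687251039 | T(18,7)=17505749898+7·25708104786=197462483400 | T(18,8)=25708104786+8·20415995028=189036065010 | T(18,9)=20415995028+9·9528822303=106175395755 | T(18,10)=9528822303+10·2758334150=37112163803 | T(18,11)=2758334150+11·512060978=8391004908 | T(18,12)=512060978+12·62022324=1256328866 | T(18,13)=62022324+13·4910178=125854638 | T(18,14)=4910178+14·249900=8408778 | T(18,15)=249900+15·7820=367200 | T(18,16)=7820+16·136=9996 | T(18,17)=136+17·1=153 | T(18,18)=1+18·0=1
B_17 = ΣS(17,k) = 1+65535+21457825+694337290+5652751651+17505749898+25708104786+20415995028+9528822303+2758334150+512060978+62022324+4910178+249900+7820+136+1 = 82864869804
B_18 = ΣS(18,k) = 1+131071+64439010+2798806985+28958095545+110687251039+197462483400+189036065010+106175395755+37112163803+8391004908+1256328866+125854638+8408778+367200+9996+153+1 = 682076806159

82864869804, 682076806159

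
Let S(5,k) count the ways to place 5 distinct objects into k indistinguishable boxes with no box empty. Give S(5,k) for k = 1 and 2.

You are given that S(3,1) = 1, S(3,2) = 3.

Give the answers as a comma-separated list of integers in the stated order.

[4] T[4,1]:1*1+0=1 · T[4,2]:2*3+1=7
[5] T[5,1]:1*1+0=1 · T[5,2]:2*7+1=15
Read S(5,1) = 1, S(5,2) = 15.

1, 15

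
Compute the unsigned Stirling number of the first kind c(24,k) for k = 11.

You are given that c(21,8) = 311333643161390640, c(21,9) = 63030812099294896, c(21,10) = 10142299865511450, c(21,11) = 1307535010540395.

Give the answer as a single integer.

33081711368574204996

@22  (22,9):63030812099294896·21+311333643161390640→1634980697246583456, (22,10):10142299865511450·21+63030812099294896→276019109275035346, (22,11):1307535010540395·21+10142299865511450→37600535086859745
@23  (23,10):276019109275035346·22+1634980697246583456→7707401101297361068, (23,11):37600535086859745·22+276019109275035346→1103230881185949736
@24  (24,11):1103230881185949736·23+7707401101297361068→33081711368574204996
Read c(24,11) = 33081711368574204996.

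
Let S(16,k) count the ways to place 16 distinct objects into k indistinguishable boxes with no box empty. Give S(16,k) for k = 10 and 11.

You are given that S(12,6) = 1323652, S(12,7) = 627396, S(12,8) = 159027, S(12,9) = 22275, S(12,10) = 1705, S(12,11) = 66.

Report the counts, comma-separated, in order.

193754990, 28936908

i=13: T(13,7)=1323652+7·627396=5715424 | T(13,8)=627396+8·159027=1899612 | T(13,9)=159027+9·22275=359502 | T(13,10)=22275+10·1705=39325 | T(13,11)=1705+11·66=2431
i=14: T(14,8)=5715424+8·1899612=20912320 | T(14,9)=1899612+9·359502=5135130 | T(14,10)=359502+10·39325=752752 | T(14,11)=39325+11·2431=66066
i=15: T(15,9)=20912320+9·5135130=67128490 | T(15,10)=5135130+10·752752=12662650 | T(15,11)=752752+11·66066=1479478
i=16: T(16,10)=67128490+10·12662650=193754990 | T(16,11)=12662650+11·1479478=28936908
Read S(16,10) = 193754990, S(16,11) = 28936908.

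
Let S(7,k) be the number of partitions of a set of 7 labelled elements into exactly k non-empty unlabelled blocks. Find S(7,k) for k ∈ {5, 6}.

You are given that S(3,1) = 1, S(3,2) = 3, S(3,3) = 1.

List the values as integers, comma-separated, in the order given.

@4  (4,2):3·2+1→7, (4,3):1·3+3→6, (4,4):0·4+1→1
@5  (5,3):6·3+7→25, (5,4):1·4+6→10, (5,5):0·5+1→1
@6  (6,4):10·4+25→65, (6,5):1·5+10→15, (6,6):0·6+1→1
@7  (7,5):15·5+65→140, (7,6):1·6+15→21
Read S(7,5) = 140, S(7,6) = 21.

140, 21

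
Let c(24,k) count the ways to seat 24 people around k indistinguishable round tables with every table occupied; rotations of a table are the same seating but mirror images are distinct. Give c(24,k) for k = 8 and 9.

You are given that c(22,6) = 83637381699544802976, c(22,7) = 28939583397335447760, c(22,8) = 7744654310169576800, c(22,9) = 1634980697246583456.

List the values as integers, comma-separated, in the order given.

row 23: T[23][7]=22·28939583397335447760+83637381699544802976=720308216440924653696  T[23][8]=22·7744654310169576800+28939583397335447760=199321978221066137360  T[23][9]=22·1634980697246583456+7744654310169576800=43714229649594412832
row 24: T[24][8]=23·199321978221066137360+720308216440924653696=5304713715525445812976  T[24][9]=23·43714229649594412832+199321978221066137360=1204749260161737632496
Read c(24,8) = 5304713715525445812976, c(24,9) = 1204749260161737632496.

5304713715525445812976, 1204749260161737632496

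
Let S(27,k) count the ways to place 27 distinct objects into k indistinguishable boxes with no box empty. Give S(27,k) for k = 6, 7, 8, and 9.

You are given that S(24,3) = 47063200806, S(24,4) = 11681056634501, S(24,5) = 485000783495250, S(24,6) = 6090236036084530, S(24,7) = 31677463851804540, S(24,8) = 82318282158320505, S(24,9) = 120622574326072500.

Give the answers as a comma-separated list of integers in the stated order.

i=25: T(25,4)=47063200806+4·11681056634501=46771289738810 | T(25,5)=11681056634501+5·485000783495250=2436684974110751 | T(25,6)=485000783495250+6·6090236036084530=37026417000002430 | T(25,7)=6090236036084530+7·31677463851804540=227832482998716310 | T(25,8)=31677463851804540+8·82318282158320505=690223721118368580 | T(25,9)=82318282158320505+9·120622574326072500=1167921451092973005
i=26: T(26,5)=46771289738810+5·2436684974110751=12230196160292565 | T(26,6)=2436684974110751+6·37026417000002430=224595186974125331 | T(26,7)=37026417000002430+7·227832482998716310=1631853797991016600 | T(26,8)=227832482998716310+8·690223721118368580=5749622251945664950 | T(26,9)=690223721118368580+9·1167921451092973005=11201516780955125625
i=27: T(27,6)=12230196160292565+6·224595186974125331=1359801318005044551 | T(27,7)=224595186974125331+7·1631853797991016600=11647571772911241531 | T(27,8)=1631853797991016600+8·5749622251945664950=47628831813556336200 | T(27,9)=5749622251945664950+9·11201516780955125625=106563273280541795575
Read S(27,6) = 1359801318005044551, S(27,7) = 11647571772911241531, S(27,8) = 47628831813556336200, S(27,9) = 106563273280541795575.

1359801318005044551, 11647571772911241531, 47628831813556336200, 106563273280541795575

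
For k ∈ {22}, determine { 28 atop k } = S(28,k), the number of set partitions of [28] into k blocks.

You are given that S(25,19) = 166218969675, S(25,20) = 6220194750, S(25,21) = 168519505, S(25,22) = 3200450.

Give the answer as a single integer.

825906183960

@26  (26,20):6220194750·20+166218969675→290622864675, (26,21):168519505·21+6220194750→9759104355, (26,22):3200450·22+168519505→238929405
@27  (27,21):9759104355·21+290622864675→495564056130, (27,22):238929405·22+9759104355→15015551265
@28  (28,22):15015551265·22+495564056130→825906183960
Read S(28,22) = 825906183960.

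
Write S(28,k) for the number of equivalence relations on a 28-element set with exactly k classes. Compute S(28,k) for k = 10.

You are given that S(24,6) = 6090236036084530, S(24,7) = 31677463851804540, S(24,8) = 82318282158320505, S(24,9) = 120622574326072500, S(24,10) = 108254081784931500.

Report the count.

1538533978374777852325

r25: T_25,7=7×31677463851804540+6090236036084530=227832482998716310; T_25,8=8×82318282158320505+31677463851804540=690223721118368580; T_25,9=9×120622574326072500+82318282158320505=1167921451092973005; T_25,10=10×108254081784931500+120622574326072500=1203163392175387500
r26: T_26,8=8×690223721118368580+227832482998716310=5749622251945664950; T_26,9=9×1167921451092973005+690223721118368580=11201516780955125625; T_26,10=10×1203163392175387500+1167921451092973005=13199555372846848005
r27: T_27,9=9×11201516780955125625+5749622251945664950=106563273280541795575; T_27,10=10×13199555372846848005+11201516780955125625=143197070509423605675
r28: T_28,10=10×143197070509423605675+106563273280541795575=1538533978374777852325
Read S(28,10) = 1538533978374777852325.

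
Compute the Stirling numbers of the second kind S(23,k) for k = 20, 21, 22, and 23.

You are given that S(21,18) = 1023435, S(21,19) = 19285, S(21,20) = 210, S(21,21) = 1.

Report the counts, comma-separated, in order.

1859550, 28336, 253, 1

@22  (22,19):19285·19+1023435→1389850, (22,20):210·20+19285→23485, (22,21):1·21+210→231, (22,22):0·22+1→1
@23  (23,20):23485·20+1389850→1859550, (23,21):231·21+23485→28336, (23,22):1·22+231→253, (23,23):0·23+1→1
Read S(23,20) = 1859550, S(23,21) = 28336, S(23,22) = 253, S(23,23) = 1.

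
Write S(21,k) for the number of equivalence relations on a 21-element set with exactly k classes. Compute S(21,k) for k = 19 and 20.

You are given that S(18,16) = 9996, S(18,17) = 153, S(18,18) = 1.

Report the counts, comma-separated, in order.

row 19: T[19][17]=17·153+9996=12597  T[19][18]=18·1+153=171  T[19][19]=19·0+1=1
row 20: T[20][18]=18·171+12597=15675  T[20][19]=19·1+171=190  T[20][20]=20·0+1=1
row 21: T[21][19]=19·190+15675=19285  T[21][20]=20·1+190=210
Read S(21,19) = 19285, S(21,20) = 210.

19285, 210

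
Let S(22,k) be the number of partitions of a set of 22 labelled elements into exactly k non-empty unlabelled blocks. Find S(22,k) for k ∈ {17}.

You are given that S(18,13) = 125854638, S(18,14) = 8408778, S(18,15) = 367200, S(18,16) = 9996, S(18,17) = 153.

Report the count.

@19  (19,14):8408778·14+125854638→243577530, (19,15):367200·15+8408778→13916778, (19,16):9996·16+367200→527136, (19,17):153·17+9996→12597
@20  (20,15):13916778·15+243577530→452329200, (20,16):527136·16+13916778→22350954, (20,17):12597·17+527136→741285
@21  (21,16):22350954·16+452329200→809944464, (21,17):741285·17+22350954→34952799
@22  (22,17):34952799·17+809944464→1404142047
Read S(22,17) = 1404142047.

1404142047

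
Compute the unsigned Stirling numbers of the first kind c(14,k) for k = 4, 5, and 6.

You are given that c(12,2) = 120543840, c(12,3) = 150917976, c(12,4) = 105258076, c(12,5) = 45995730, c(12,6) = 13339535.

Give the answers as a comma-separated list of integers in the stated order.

20313753096, 9957703756, 3336118786

@13  (13,3):150917976·12+120543840→1931559552, (13,4):105258076·12+150917976→1414014888, (13,5):45995730·12+105258076→657206836, (13,6):13339535·12+45995730→206070150
@14  (14,4):1414014888·13+1931559552→20313753096, (14,5):657206836·13+1414014888→9957703756, (14,6):206070150·13+657206836→3336118786
Read c(14,4) = 20313753096, c(14,5) = 9957703756, c(14,6) = 3336118786.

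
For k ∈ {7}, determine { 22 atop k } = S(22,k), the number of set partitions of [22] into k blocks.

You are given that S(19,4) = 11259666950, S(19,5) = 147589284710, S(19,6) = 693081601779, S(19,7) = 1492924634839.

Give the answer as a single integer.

r20: T_20,5=5×147589284710+11259666950=749206090500; T_20,6=6×693081601779+147589284710=4306078895384; T_20,7=7×1492924634839+693081601779=11143554045652
r21: T_21,6=6×4306078895384+749206090500=26585679462804; T_21,7=7×11143554045652+4306078895384=82310957214948
r22: T_22,7=7×82310957214948+26585679462804=602762379967440
Read S(22,7) = 602762379967440.

602762379967440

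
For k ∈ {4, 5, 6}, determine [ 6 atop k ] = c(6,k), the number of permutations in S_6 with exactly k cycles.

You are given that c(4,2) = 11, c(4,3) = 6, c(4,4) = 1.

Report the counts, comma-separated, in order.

row 5: T[5][3]=4·6+11=35  T[5][4]=4·1+6=10  T[5][5]=4·0+1=1
row 6: T[6][4]=5·10+35=85  T[6][5]=5·1+10=15  T[6][6]=5·0+1=1
Read c(6,4) = 85, c(6,5) = 15, c(6,6) = 1.

85, 15, 1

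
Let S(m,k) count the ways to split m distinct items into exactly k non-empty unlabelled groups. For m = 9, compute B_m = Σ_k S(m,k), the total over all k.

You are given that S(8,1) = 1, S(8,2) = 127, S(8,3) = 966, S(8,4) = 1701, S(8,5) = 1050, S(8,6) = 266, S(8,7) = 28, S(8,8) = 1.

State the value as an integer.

21147

row 9: T[9][1]=1·1+0=1  T[9][2]=2·127+1=255  T[9][3]=3·966+127=3025  T[9][4]=4·1701+966=7770  T[9][5]=5·1050+1701=6951  T[9][6]=6·266+1050=2646  T[9][7]=7·28+266=462  T[9][8]=8·1+28=36  T[9][9]=9·0+1=1
B_9 = ΣS(9,k) = 1+255+3025+7770+6951+2646+462+36+1 = 21147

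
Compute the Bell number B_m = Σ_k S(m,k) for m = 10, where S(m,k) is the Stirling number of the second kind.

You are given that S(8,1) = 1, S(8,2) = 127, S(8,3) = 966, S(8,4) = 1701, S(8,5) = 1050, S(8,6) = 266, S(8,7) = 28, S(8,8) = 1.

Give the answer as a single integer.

r9: T_9,1=1×1+0=1; T_9,2=2×127+1=255; T_9,3=3×966+127=3025; T_9,4=4×1701+966=7770; T_9,5=5×1050+1701=6951; T_9,6=6×266+1050=2646; T_9,7=7×28+266=462; T_9,8=8×1+28=36; T_9,9=9×0+1=1
r10: T_10,1=1×1+0=1; T_10,2=2×255+1=511; T_10,3=3×3025+255=9330; T_10,4=4×7770+3025=34105; T_10,5=5×6951+7770=42525; T_10,6=6×2646+6951=22827; T_10,7=7×462+2646=5880; T_10,8=8×36+462=750; T_10,9=9×1+36=45; T_10,10=10×0+1=1
B_10 = ΣS(10,k) = 1+511+9330+34105+42525+22827+5880+750+45+1 = 115975

115975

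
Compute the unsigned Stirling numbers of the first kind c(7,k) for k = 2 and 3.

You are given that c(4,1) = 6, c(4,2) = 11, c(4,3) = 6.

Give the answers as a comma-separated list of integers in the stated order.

1764, 1624

r5: T_5,1=4×6+0=24; T_5,2=4×11+6=50; T_5,3=4×6+11=35
r6: T_6,1=5×24+0=120; T_6,2=5×50+24=274; T_6,3=5×35+50=225
r7: T_7,2=6×274+120=1764; T_7,3=6×225+274=1624
Read c(7,2) = 1764, c(7,3) = 1624.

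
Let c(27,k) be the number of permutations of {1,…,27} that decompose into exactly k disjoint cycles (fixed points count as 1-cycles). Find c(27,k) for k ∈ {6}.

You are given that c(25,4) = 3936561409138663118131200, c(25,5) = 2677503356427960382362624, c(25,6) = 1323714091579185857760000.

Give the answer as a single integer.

1000903392113435450162625024

[26] T[26,5]:25*2677503356427960382362624+3936561409138663118131200=70874145319837672677196800 · T[26,6]:25*1323714091579185857760000+2677503356427960382362624=35770355645907606826362624
[27] T[27,6]:26*35770355645907606826362624+70874145319837672677196800=1000903392113435450162625024
Read c(27,6) = 1000903392113435450162625024.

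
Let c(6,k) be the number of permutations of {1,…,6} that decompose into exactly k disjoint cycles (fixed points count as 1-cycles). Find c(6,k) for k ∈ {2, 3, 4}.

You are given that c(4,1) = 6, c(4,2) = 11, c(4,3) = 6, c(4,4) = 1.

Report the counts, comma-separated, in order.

274, 225, 85

r5: T_5,1=4×6+0=24; T_5,2=4×11+6=50; T_5,3=4×6+11=35; T_5,4=4×1+6=10
r6: T_6,2=5×50+24=274; T_6,3=5×35+50=225; T_6,4=5×10+35=85
Read c(6,2) = 274, c(6,3) = 225, c(6,4) = 85.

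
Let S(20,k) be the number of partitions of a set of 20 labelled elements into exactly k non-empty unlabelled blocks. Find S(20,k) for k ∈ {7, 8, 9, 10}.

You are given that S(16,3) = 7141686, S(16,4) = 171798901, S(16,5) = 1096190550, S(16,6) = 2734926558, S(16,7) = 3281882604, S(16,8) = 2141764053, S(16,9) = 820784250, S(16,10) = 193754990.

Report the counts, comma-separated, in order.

11143554045652, 15170932662679, 12011282644725, 5917584964655

[17] T[17,4]:4*171798901+7141686=694337290 · T[17,5]:5*1096190550+171798901=5652751651 · T[17,6]:6*2734926558+1096190550=17505749898 · T[17,7]:7*3281882604+2734926558=25708104786 · T[17,8]:8*2141764053+3281882604=20415995028 · T[17,9]:9*820784250+2141764053=9528822303 · T[17,10]:10*193754990+820784250=2758334150
[18] T[18,5]:5*5652751651+694337290=28958095545 · T[18,6]:6*17505749898+5652751651=110687251039 · T[18,7]:7*25708104786+17505749898=197462483400 · T[18,8]:8*20415995028+25708104786=189036065010 · T[18,9]:9*9528822303+20415995028=106175395755 · T[18,10]:10*2758334150+9528822303=37112163803
[19] T[19,6]:6*110687251039+28958095545=693081601779 · T[19,7]:7*197462483400+110687251039=1492924634839 · T[19,8]:8*189036065010+197462483400=1709751003480 · T[19,9]:9*106175395755+189036065010=1144614626805 · T[19,10]:10*37112163803+106175395755=477297033785
[20] T[20,7]:7*1492924634839+693081601779=11143554045652 · T[20,8]:8*1709751003480+1492924634839=15170932662679 · T[20,9]:9*1144614626805+1709751003480=12011282644725 · T[20,10]:10*477297033785+1144614626805=5917584964655
Read S(20,7) = 11143554045652, S(20,8) = 15170932662679, S(20,9) = 12011282644725, S(20,10) = 5917584964655.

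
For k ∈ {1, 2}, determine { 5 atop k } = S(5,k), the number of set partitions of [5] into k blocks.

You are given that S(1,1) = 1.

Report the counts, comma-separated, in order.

1, 15

r2: T_2,1=1×1+0=1; T_2,2=2×0+1=1
r3: T_3,1=1×1+0=1; T_3,2=2×1+1=3
r4: T_4,1=1×1+0=1; T_4,2=2×3+1=7
r5: T_5,1=1×1+0=1; T_5,2=2×7+1=15
Read S(5,1) = 1, S(5,2) = 15.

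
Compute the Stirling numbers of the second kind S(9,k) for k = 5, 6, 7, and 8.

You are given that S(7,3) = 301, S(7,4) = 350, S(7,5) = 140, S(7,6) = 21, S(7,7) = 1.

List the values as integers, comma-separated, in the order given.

6951, 2646, 462, 36

r8: T_8,4=4×350+301=1701; T_8,5=5×140+350=1050; T_8,6=6×21+140=266; T_8,7=7×1+21=28; T_8,8=8×0+1=1
r9: T_9,5=5×1050+1701=6951; T_9,6=6×266+1050=2646; T_9,7=7×28+266=462; T_9,8=8×1+28=36
Read S(9,5) = 6951, S(9,6) = 2646, S(9,7) = 462, S(9,8) = 36.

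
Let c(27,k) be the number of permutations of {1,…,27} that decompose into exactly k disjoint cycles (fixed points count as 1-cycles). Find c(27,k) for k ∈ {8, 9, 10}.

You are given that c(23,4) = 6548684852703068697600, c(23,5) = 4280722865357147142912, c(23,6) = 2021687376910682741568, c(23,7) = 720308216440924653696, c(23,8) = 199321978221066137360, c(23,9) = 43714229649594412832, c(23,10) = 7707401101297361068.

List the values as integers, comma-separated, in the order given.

i=24: T(24,5)=6548684852703068697600+23·4280722865357147142912=105005310755917452984576 | T(24,6)=4280722865357147142912+23·2021687376910682741568=50779532534302850198976 | T(24,7)=2021687376910682741568+23·720308216440924653696=18588776355051949776576 | T(24,8)=720308216440924653696+23·199321978221066137360=5304713715525445812976 | T(24,9)=199321978221066137360+23·43714229649594412832=1204749260161737632496 | T(24,10)=43714229649594412832+23·7707401101297361068=220984454979433717396
i=25: T(25,6)=105005310755917452984576+24·50779532534302850198976=1323714091579185857760000 | T(25,7)=50779532534302850198976+24·18588776355051949776576=496910165055549644836800 | T(25,8)=18588776355051949776576+24·5304713715525445812976=145901905527662649288000 | T(25,9)=5304713715525445812976+24·1204749260161737632496=34218695959407148992880 | T(25,10)=1204749260161737632496+24·220984454979433717396=6508376179668146850000
i=26: T(26,7)=1323714091579185857760000+25·496910165055549644836800=13746468217967926978680000 | T(26,8)=496910165055549644836800+25·145901905527662649288000=4144457803247115877036800 | T(26,9)=145901905527662649288000+25·34218695959407148992880=1001369304512841374110000 | T(26,10)=34218695959407148992880+25·6508376179668146850000=196928100451110820242880
i=27: T(27,8)=13746468217967926978680000+26·4144457803247115877036800=121502371102392939781636800 | T(27,9)=4144457803247115877036800+26·1001369304512841374110000=30180059720580991603896800 | T(27,10)=1001369304512841374110000+26·196928100451110820242880=6121499916241722700424880
Read c(27,8) = 121502371102392939781636800, c(27,9) = 30180059720580991603896800, c(27,10) = 6121499916241722700424880.

121502371102392939781636800, 30180059720580991603896800, 6121499916241722700424880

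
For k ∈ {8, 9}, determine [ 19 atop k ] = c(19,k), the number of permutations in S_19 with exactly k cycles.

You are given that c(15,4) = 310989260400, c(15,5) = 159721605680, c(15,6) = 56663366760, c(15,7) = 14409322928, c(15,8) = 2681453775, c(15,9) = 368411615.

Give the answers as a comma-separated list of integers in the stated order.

row 16: T[16][5]=15·159721605680+310989260400=2706813345600  T[16][6]=15·56663366760+159721605680=1009672107080  T[16][7]=15·14409322928+56663366760=272803210680  T[16][8]=15·2681453775+14409322928=54631129553  T[16][9]=15·368411615+2681453775=8207628000
row 17: T[17][6]=16·1009672107080+2706813345600=18861567058880  T[17][7]=16·272803210680+1009672107080=5374523477960  T[17][8]=16·54631129553+272803210680=1146901283528  T[17][9]=16·8207628000+54631129553=185953177553
row 18: T[18][7]=17·5374523477960+18861567058880=110228466184200  T[18][8]=17·1146901283528+5374523477960=24871845297936  T[18][9]=17·185953177553+1146901283528=4308105301929
row 19: T[19][8]=18·24871845297936+110228466184200=557921681547048  T[19][9]=18·4308105301929+24871845297936=102417740732658
Read c(19,8) = 557921681547048, c(19,9) = 102417740732658.

557921681547048, 102417740732658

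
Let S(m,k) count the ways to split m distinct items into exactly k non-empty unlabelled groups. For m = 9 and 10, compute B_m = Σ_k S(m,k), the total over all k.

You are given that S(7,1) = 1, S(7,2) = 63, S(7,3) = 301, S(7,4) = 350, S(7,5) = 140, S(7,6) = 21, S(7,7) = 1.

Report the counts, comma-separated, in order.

@8  (8,1):1·1+0→1, (8,2):63·2+1→127, (8,3):301·3+63→966, (8,4):350·4+301→1701, (8,5):140·5+350→1050, (8,6):21·6+140→266, (8,7):1·7+21→28, (8,8):0·8+1→1
@9  (9,1):1·1+0→1, (9,2):127·2+1→255, (9,3):966·3+127→3025, (9,4):1701·4+966→7770, (9,5):1050·5+1701→6951, (9,6):266·6+1050→2646, (9,7):28·7+266→462, (9,8):1·8+28→36, (9,9):0·9+1→1
@10  (10,1):1·1+0→1, (10,2):255·2+1→511, (10,3):3025·3+255→9330, (10,4):7770·4+3025→34105, (10,5):6951·5+7770→42525, (10,6):2646·6+6951→22827, (10,7):462·7+2646→5880, (10,8):36·8+462→750, (10,9):1·9+36→45, (10,10):0·10+1→1
B_9 = ΣS(9,k) = 1+255+3025+7770+6951+2646+462+36+1 = 21147
B_10 = ΣS(10,k) = 1+511+9330+34105+42525+22827+5880+750+45+1 = 115975

21147, 115975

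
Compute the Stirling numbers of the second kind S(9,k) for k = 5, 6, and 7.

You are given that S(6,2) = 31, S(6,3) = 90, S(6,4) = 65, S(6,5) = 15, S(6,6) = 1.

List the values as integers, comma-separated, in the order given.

6951, 2646, 462

row 7: T[7][3]=3·90+31=301  T[7][4]=4·65+90=350  T[7][5]=5·15+65=140  T[7][6]=6·1+15=21  T[7][7]=7·0+1=1
row 8: T[8][4]=4·350+301=1701  T[8][5]=5·140+350=1050  T[8][6]=6·21+140=266  T[8][7]=7·1+21=28
row 9: T[9][5]=5·1050+1701=6951  T[9][6]=6·266+1050=2646  T[9][7]=7·28+266=462
Read S(9,5) = 6951, S(9,6) = 2646, S(9,7) = 462.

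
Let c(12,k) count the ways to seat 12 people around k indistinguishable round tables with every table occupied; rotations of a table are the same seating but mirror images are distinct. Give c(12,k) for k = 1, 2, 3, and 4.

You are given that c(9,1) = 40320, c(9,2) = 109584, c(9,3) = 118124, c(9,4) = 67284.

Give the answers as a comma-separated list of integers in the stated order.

i=10: T(10,1)=0+9·40320=362880 | T(10,2)=40320+9·109584=1026576 | T(10,3)=109584+9·118124=1172700 | T(10,4)=118124+9·67284=723680
i=11: T(11,1)=0+10·362880=3628800 | T(11,2)=362880+10·1026576=10628640 | T(11,3)=1026576+10·1172700=12753576 | T(11,4)=1172700+10·723680=8409500
i=12: T(12,1)=0+11·3628800=39916800 | T(12,2)=3628800+11·10628640=120543840 | T(12,3)=10628640+11·12753576=150917976 | T(12,4)=12753576+11·8409500=105258076
Read c(12,1) = 39916800, c(12,2) = 120543840, c(12,3) = 150917976, c(12,4) = 105258076.

39916800, 120543840, 150917976, 105258076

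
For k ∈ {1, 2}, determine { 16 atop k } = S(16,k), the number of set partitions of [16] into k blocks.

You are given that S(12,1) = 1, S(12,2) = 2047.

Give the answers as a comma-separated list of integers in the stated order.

1, 32767

i=13: T(13,1)=0+1·1=1 | T(13,2)=1+2·2047=4095
i=14: T(14,1)=0+1·1=1 | T(14,2)=1+2·4095=8191
i=15: T(15,1)=0+1·1=1 | T(15,2)=1+2·8191=16383
i=16: T(16,1)=0+1·1=1 | T(16,2)=1+2·16383=32767
Read S(16,1) = 1, S(16,2) = 32767.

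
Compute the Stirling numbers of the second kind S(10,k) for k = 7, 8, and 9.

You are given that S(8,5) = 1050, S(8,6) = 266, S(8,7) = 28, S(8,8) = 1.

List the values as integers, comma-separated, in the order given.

r9: T_9,6=6×266+1050=2646; T_9,7=7×28+266=462; T_9,8=8×1+28=36; T_9,9=9×0+1=1
r10: T_10,7=7×462+2646=5880; T_10,8=8×36+462=750; T_10,9=9×1+36=45
Read S(10,7) = 5880, S(10,8) = 750, S(10,9) = 45.

5880, 750, 45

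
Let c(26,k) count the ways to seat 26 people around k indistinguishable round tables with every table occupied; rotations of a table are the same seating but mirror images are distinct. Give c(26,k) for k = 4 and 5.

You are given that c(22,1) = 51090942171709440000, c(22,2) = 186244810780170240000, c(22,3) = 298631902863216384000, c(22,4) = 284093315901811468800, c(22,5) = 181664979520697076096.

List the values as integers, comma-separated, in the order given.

102339530601744675672576000, 70874145319837672677196800

row 23: T[23][1]=22·51090942171709440000+0=1124000727777607680000  T[23][2]=22·186244810780170240000+51090942171709440000=4148476779335454720000  T[23][3]=22·298631902863216384000+186244810780170240000=6756146673770930688000  T[23][4]=22·284093315901811468800+298631902863216384000=6548684852703068697600  T[23][5]=22·181664979520697076096+284093315901811468800=4280722865357147142912
row 24: T[24][2]=23·4148476779335454720000+1124000727777607680000=96538966652493066240000  T[24][3]=23·6756146673770930688000+4148476779335454720000=159539850276066860544000  T[24][4]=23·6548684852703068697600+6756146673770930688000=157375898285941510732800  T[24][5]=23·4280722865357147142912+6548684852703068697600=105005310755917452984576
row 25: T[25][3]=24·159539850276066860544000+96538966652493066240000=3925495373278097719296000  T[25][4]=24·157375898285941510732800+159539850276066860544000=3936561409138663118131200  T[25][5]=24·105005310755917452984576+157375898285941510732800=2677503356427960382362624
row 26: T[26][4]=25·3936561409138663118131200+3925495373278097719296000=102339530601744675672576000  T[26][5]=25·2677503356427960382362624+3936561409138663118131200=70874145319837672677196800
Read c(26,4) = 102339530601744675672576000, c(26,5) = 70874145319837672677196800.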